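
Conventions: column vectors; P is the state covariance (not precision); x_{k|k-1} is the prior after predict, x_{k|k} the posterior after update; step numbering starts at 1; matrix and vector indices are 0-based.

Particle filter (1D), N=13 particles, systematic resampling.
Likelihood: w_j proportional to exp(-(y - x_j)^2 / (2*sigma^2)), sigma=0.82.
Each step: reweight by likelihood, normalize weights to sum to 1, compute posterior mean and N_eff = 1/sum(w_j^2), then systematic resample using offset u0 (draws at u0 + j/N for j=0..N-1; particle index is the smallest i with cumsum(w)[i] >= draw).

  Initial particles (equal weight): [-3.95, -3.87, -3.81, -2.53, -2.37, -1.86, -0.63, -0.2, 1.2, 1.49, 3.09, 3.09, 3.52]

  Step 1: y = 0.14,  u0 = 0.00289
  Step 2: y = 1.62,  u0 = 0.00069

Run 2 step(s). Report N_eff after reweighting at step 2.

step 1: w=[0.0000, 0.0000, 0.0000, 0.0021, 0.0040, 0.0220, 0.2772, 0.3953, 0.1868, 0.1111, 0.0007, 0.0007, 0.0001]  mean=0.0846  Neff=3.5604  idx=[4, 6, 6, 6, 7, 7, 7, 7, 7, 7, 8, 8, 9]
step 2: w=[0.0000, 0.0070, 0.0070, 0.0070, 0.0256, 0.0256, 0.0256, 0.0256, 0.0256, 0.0256, 0.2640, 0.2640, 0.2972]  mean=1.0325  Neff=4.3134  idx=[1, 6, 9, 10, 10, 10, 11, 11, 11, 11, 12, 12, 12]

N_eff = 4.3134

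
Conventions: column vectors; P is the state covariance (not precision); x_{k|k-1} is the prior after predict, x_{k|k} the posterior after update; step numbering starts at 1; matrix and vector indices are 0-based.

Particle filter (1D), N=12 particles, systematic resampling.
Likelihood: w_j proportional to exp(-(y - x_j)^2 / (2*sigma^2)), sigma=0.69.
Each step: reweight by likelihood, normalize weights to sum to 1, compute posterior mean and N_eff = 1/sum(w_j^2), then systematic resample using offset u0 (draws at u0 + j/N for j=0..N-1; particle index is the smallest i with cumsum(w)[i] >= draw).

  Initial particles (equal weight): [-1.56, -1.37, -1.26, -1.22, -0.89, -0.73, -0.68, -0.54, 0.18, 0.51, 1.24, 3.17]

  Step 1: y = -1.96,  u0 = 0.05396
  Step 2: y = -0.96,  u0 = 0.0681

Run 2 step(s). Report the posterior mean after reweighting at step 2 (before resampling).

step 1: w=[0.2406, 0.1975, 0.1701, 0.1602, 0.0855, 0.0581, 0.0509, 0.0342, 0.0023, 0.0005, 0.0000, 0.0000]  mean=-1.2267  Neff=6.0258  idx=[0, 0, 0, 1, 1, 2, 2, 3, 3, 4, 5, 7]
step 2: w=[0.0673, 0.0673, 0.0673, 0.0823, 0.0823, 0.0893, 0.0893, 0.0914, 0.0914, 0.0977, 0.0929, 0.0816]  mean=-1.1872  Neff=11.8186  idx=[1, 2, 3, 4, 5, 6, 7, 8, 9, 9, 10, 11]

post_mean = -1.1872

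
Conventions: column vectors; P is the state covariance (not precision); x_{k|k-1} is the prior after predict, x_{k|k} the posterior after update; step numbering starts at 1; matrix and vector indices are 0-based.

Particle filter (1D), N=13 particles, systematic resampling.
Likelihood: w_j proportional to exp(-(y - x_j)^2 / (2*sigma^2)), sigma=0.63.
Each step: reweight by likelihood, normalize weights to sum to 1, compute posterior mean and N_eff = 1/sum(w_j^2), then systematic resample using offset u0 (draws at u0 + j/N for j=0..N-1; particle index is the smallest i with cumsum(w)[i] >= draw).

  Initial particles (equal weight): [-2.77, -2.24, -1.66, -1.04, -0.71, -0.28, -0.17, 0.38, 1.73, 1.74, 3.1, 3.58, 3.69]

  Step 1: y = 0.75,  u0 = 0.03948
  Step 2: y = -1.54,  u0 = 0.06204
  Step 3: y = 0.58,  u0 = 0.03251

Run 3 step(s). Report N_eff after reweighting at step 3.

N_eff = 8.1146

step 1: w=[0.0000, 0.0000, 0.0003, 0.0083, 0.0321, 0.1236, 0.1620, 0.3960, 0.1403, 0.1369, 0.0004, 0.0000, 0.0000]  mean=0.5388  Neff=4.2043  idx=[4, 5, 6, 6, 7, 7, 7, 7, 7, 8, 8, 9, 9]
step 2: w=[0.5306, 0.1710, 0.1188, 0.1188, 0.0122, 0.0122, 0.0122, 0.0122, 0.0122, 0.0000, 0.0000, 0.0000, 0.0000]  mean=-0.4419  Neff=2.9434  idx=[0, 0, 0, 0, 0, 0, 0, 1, 1, 2, 3, 3, 7]
step 3: w=[0.0302, 0.0302, 0.0302, 0.0302, 0.0302, 0.0302, 0.0302, 0.0966, 0.0966, 0.1208, 0.1208, 0.1208, 0.2333]  mean=-0.1769  Neff=8.1146  idx=[1, 3, 6, 7, 8, 9, 9, 10, 11, 11, 12, 12, 12]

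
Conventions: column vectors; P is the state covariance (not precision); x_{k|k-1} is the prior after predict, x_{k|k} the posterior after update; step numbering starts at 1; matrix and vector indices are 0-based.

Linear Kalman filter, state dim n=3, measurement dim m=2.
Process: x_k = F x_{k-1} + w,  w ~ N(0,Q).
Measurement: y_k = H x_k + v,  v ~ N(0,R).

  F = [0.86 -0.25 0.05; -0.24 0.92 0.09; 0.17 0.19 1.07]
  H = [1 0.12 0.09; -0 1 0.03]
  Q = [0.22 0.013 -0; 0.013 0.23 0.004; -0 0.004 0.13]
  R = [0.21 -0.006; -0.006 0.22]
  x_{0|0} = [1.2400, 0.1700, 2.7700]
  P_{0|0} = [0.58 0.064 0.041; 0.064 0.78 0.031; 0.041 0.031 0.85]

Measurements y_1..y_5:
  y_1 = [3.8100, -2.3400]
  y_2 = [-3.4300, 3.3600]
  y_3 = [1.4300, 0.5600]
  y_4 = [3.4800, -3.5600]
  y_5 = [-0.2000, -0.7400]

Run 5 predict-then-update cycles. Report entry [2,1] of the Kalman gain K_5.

step 1: x^-=[1.1624, 0.1081, 3.2070]  P^-=[0.6751 -0.2244 0.1310; -0.2244 0.9056 0.2268; 0.1310 0.2268 1.1797]  S=[0.8823 -0.0934; -0.0934 1.1403]  K=[0.7339 -0.1332; -0.0235 0.7982; 0.3269 0.2567]  nu=[2.3460, -2.5443]  x^+=[3.2231, -1.9781, 3.3207]  P^+=[0.1614 -0.0329 -0.0281; -0.0329 0.1750 0.0237; -0.0281 0.0237 1.0260]
step 2: x^-=[3.4324, -2.2945, 3.7253]  P^-=[0.3640 -0.0852 0.0340; -0.0852 0.4154 0.1537; 0.0340 0.1537 1.3130]  S=[0.5796 -0.0224; -0.0224 0.6458]  K=[0.6114 -0.1092; -0.0120 0.6500; 0.3063 0.3096]  nu=[-6.9223, 5.5428]  x^+=[-1.4051, 1.3912, 3.3211]  P^+=[0.1366 -0.0262 -0.0492; -0.0262 0.1422 0.0303; -0.0492 0.0303 1.2009]
step 3: x^-=[-1.3901, 1.9161, 3.5790]  P^-=[0.3392 -0.0673 0.0208; -0.0673 0.3866 0.1782; 0.0208 0.1782 1.5067]  S=[0.5584 -0.0055; -0.0055 0.6187]  K=[0.5953 -0.1025; -0.0024 0.6335; 0.3219 0.3640]  nu=[2.2681, -1.4634]  x^+=[0.1101, 0.9834, 3.7765]  P^+=[0.1341 -0.0242 -0.0622; -0.0242 0.1383 0.0371; -0.0622 0.0371 1.3682]
step 4: x^-=[0.0376, 1.2182, 4.2464]  P^-=[0.3354 -0.0642 0.0160; -0.0642 0.3854 0.2039; 0.0160 0.2039 1.6962]  S=[0.5566 0.0002; 0.0002 0.6192]  K=[0.5914 -0.1031; 0.0005 0.6323; 0.3468 0.4114]  nu=[2.9140, -4.9056]  x^+=[2.2667, -1.8822, 3.2387]  P^+=[0.1342 -0.0241 -0.0720; -0.0241 0.1378 0.0427; -0.0720 0.0427 1.5243]
step 5: x^-=[2.5819, -1.9842, 3.4931]  P^-=[0.3348 -0.0637 0.0139; -0.0637 0.3875 0.2269; 0.0139 0.2269 1.8737]  S=[0.5576 0.0035; 0.0035 0.6228]  K=[0.5895 -0.1050; 0.0018 0.6331; 0.3733 0.4524]  nu=[-2.8581, 1.1394]  x^+=[0.7774, -1.2679, 2.9417]  P^+=[0.1345 -0.0242 -0.0801; -0.0242 0.1379 0.0473; -0.0801 0.0473 1.6673]

K[2,1] = 0.4524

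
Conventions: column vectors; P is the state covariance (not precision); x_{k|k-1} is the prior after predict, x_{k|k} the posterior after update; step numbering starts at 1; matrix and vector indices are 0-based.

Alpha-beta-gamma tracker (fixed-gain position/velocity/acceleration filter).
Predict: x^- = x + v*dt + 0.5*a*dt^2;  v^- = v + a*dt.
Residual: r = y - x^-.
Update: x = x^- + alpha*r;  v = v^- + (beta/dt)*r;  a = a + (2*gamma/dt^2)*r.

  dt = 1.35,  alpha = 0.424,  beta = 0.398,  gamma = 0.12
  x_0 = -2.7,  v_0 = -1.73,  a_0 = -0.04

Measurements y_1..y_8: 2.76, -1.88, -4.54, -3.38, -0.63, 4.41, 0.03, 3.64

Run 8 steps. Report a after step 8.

a_post = 0.3132

step 1: x_pred=-5.0720  r=7.8320  x^+=-1.7512  v^+=0.5250  a^+=0.9914
step 2: x_pred=-0.1391  r=-1.7409  x^+=-0.8772  v^+=1.3501  a^+=0.7621
step 3: x_pred=1.6398  r=-6.1798  x^+=-0.9804  v^+=0.5570  a^+=-0.0517
step 4: x_pred=-0.2755  r=-3.1045  x^+=-1.5918  v^+=-0.4280  a^+=-0.4605
step 5: x_pred=-2.5893  r=1.9593  x^+=-1.7585  v^+=-0.4721  a^+=-0.2025
step 6: x_pred=-2.5804  r=6.9904  x^+=0.3836  v^+=1.3154  a^+=0.7180
step 7: x_pred=2.8137  r=-2.7837  x^+=1.6334  v^+=1.4641  a^+=0.3515
step 8: x_pred=3.9302  r=-0.2902  x^+=3.8072  v^+=1.8530  a^+=0.3132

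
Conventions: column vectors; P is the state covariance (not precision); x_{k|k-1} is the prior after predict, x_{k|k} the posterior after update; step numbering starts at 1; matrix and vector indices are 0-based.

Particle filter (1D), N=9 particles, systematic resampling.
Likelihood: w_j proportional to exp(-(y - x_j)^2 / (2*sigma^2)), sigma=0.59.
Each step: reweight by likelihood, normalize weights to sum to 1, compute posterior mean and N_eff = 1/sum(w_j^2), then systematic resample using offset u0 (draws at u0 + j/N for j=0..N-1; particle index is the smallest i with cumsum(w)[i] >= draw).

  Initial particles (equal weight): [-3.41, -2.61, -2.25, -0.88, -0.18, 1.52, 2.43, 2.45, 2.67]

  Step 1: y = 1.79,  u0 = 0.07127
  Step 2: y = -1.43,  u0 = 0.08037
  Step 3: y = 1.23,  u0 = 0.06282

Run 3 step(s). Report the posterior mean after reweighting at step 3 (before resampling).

step 1: w=[0.0000, 0.0000, 0.0000, 0.0000, 0.0016, 0.3876, 0.2390, 0.2302, 0.1415]  mean=2.1115  Neff=3.5663  idx=[5, 5, 5, 6, 6, 6, 7, 7, 8]
step 2: w=[0.3333, 0.3333, 0.3333, 0.0000, 0.0000, 0.0000, 0.0000, 0.0000, 0.0000]  mean=1.5202  Neff=3.0013  idx=[0, 0, 0, 1, 1, 1, 2, 2, 2]
step 3: w=[0.1111, 0.1111, 0.1111, 0.1111, 0.1111, 0.1111, 0.1111, 0.1111, 0.1111]  mean=1.5200  Neff=9.0000  idx=[0, 1, 2, 3, 4, 5, 6, 7, 8]

post_mean = 1.5200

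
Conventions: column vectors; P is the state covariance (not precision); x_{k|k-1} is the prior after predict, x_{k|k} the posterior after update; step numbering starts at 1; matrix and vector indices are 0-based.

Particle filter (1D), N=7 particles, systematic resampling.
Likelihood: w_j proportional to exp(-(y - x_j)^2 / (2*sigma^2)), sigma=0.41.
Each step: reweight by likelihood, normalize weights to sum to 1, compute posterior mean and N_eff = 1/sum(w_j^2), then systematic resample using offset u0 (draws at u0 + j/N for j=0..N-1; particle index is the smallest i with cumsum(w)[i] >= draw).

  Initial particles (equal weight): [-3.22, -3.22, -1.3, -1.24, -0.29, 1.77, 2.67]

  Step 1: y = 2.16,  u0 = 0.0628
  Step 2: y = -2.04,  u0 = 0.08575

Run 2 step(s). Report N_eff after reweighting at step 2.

N_eff = 4.0000

step 1: w=[0.0000, 0.0000, 0.0000, 0.0000, 0.0000, 0.5796, 0.4204]  mean=2.1483  Neff=1.9505  idx=[5, 5, 5, 5, 6, 6, 6]
step 2: w=[0.2500, 0.2500, 0.2500, 0.2500, 0.0000, 0.0000, 0.0000]  mean=1.7700  Neff=4.0000  idx=[0, 0, 1, 2, 2, 3, 3]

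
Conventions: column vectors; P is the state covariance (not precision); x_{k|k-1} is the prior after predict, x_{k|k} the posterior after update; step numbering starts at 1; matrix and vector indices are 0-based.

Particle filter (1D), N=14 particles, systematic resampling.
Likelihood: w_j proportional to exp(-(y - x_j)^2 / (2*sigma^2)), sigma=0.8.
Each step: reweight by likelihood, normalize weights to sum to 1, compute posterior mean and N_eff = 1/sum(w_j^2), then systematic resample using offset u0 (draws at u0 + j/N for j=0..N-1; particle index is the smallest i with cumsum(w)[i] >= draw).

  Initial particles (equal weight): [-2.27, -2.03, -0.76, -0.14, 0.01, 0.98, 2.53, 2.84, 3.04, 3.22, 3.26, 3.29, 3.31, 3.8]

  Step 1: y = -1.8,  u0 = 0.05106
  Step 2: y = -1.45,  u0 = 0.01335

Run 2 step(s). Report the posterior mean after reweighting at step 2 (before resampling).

step 1: w=[0.3468, 0.3954, 0.1770, 0.0479, 0.0319, 0.0010, 0.0000, 0.0000, 0.0000, 0.0000, 0.0000, 0.0000, 0.0000, 0.0000]  mean=-1.7299  Neff=3.2124  idx=[0, 0, 0, 0, 0, 1, 1, 1, 1, 1, 2, 2, 2, 4]
step 2: w=[0.0653, 0.0653, 0.0653, 0.0653, 0.0653, 0.0849, 0.0849, 0.0849, 0.0849, 0.0849, 0.0761, 0.0761, 0.0761, 0.0209]  mean=-1.7758  Neff=13.3080  idx=[0, 1, 2, 3, 4, 5, 6, 7, 8, 8, 9, 10, 11, 12]

post_mean = -1.7758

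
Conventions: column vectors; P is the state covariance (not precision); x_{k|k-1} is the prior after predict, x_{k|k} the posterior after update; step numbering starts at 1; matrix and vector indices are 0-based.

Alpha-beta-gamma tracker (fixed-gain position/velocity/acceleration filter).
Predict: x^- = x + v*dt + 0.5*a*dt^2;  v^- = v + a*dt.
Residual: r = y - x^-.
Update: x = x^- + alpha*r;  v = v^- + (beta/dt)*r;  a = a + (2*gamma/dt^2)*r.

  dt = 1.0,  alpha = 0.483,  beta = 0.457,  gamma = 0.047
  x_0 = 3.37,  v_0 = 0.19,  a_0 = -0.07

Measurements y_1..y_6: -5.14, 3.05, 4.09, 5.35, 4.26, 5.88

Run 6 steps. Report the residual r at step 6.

resid = -2.8163

step 1: x_pred=3.5250  r=-8.6650  x^+=-0.6602  v^+=-3.8399  a^+=-0.8845
step 2: x_pred=-4.9424  r=7.9924  x^+=-1.0820  v^+=-1.0719  a^+=-0.1332
step 3: x_pred=-2.2206  r=6.3106  x^+=0.8274  v^+=1.6788  a^+=0.4600
step 4: x_pred=2.7362  r=2.6138  x^+=3.9987  v^+=3.3333  a^+=0.7057
step 5: x_pred=7.6848  r=-3.4248  x^+=6.0306  v^+=2.4738  a^+=0.3837
step 6: x_pred=8.6963  r=-2.8163  x^+=7.3360  v^+=1.5705  a^+=0.1190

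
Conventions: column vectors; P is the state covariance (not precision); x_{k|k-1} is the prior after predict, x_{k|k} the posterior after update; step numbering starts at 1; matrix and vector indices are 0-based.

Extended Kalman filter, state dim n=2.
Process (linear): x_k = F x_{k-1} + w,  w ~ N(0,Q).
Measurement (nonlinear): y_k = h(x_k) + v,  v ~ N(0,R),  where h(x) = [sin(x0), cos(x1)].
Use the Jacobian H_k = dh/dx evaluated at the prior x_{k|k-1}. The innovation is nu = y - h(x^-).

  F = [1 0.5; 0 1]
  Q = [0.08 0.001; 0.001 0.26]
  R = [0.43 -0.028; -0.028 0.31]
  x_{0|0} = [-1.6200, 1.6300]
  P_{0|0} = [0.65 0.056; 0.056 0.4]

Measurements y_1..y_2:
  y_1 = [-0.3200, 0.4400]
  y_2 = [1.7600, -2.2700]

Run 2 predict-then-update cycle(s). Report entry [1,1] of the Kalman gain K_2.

K[1,1] = -0.5940

step 1: x^-=[-0.8050, 1.6300]  P^-=[0.8860 0.2570; 0.2570 0.6600]  H_jac=[0.6931 0.0000; 0.0000 -0.9982]  S=[0.8556 -0.2058; -0.2058 0.9677]  K=[0.6892 -0.1185; 0.0468 -0.6709]  nu=[0.4008, 0.4992]  x^+=[-0.5879, 1.3139]  P^+=[0.4324 0.0561; 0.0561 0.2097]
step 2: x^-=[0.0690, 1.3139]  P^-=[0.6209 0.1620; 0.1620 0.4697]  H_jac=[0.9976 0.0000; 0.0000 -0.9672]  S=[1.0480 -0.1843; -0.1843 0.7493]  K=[0.5794 -0.0666; 0.0497 -0.5940]  nu=[1.6910, -2.5241]  x^+=[1.2168, 2.8972]  P^+=[0.2516 0.0381; 0.0381 0.1918]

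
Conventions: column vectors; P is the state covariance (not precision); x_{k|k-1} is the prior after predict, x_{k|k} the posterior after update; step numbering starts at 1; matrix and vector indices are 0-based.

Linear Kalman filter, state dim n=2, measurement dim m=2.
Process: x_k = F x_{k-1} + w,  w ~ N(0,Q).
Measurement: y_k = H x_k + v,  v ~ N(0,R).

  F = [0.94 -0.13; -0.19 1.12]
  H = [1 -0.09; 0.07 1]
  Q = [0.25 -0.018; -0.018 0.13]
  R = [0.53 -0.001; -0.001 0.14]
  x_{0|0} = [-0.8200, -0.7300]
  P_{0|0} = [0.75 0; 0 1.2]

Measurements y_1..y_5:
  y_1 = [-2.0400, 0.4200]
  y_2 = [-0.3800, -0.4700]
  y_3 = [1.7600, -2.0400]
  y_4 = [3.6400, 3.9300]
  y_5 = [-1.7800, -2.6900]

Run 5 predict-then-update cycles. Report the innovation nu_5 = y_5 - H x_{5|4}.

step 1: x^-=[-0.6759, -0.6618]  P^-=[0.9330 -0.3267; -0.3267 1.6624]  S=[1.5352 -0.4099; -0.4099 1.7612]  K=[0.6261 -0.0027; -0.0658 0.9156]  nu=[-1.4237, 1.1291]  x^+=[-1.5703, 0.4656]  P^+=[0.3297 -0.0241; -0.0241 0.1299]
step 2: x^-=[-1.5366, 0.8199]  P^-=[0.5494 -0.1217; -0.1217 0.3151]  S=[1.1039 -0.1119; -0.1119 0.4408]  K=[0.5014 -0.0617; -0.0672 0.6786]  nu=[1.2304, -1.1823]  x^+=[-0.8468, -0.0651]  P^+=[0.2633 -0.0276; -0.0276 0.0970]
step 3: x^-=[-0.7875, 0.0880]  P^-=[0.4910 -0.1089; -0.1089 0.2729]  S=[1.0428 -0.0994; -0.0994 0.4001]  K=[0.4737 -0.0685; -0.0663 0.6466]  nu=[2.5554, -2.0729]  x^+=[0.5651, -1.4219]  P^+=[0.2487 -0.0275; -0.0275 0.0925]
step 4: x^-=[0.7160, -1.6999]  P^-=[0.4780 -0.1055; -0.1055 0.2667]  S=[1.0292 -0.0964; -0.0964 0.3943]  K=[0.4673 -0.0685; -0.0657 0.6417]  nu=[2.7710, 5.5797]  x^+=[1.6288, 1.6983]  P^+=[0.2453 -0.0272; -0.0272 0.0918]
step 5: x^-=[1.3103, 1.5926]  P^-=[0.4749 -0.1045; -0.1045 0.2656]  S=[1.0259 -0.0955; -0.0955 0.3933]  K=[0.4658 -0.0681; -0.0655 0.6408]  nu=[-2.9470, -4.3743]  x^+=[0.2355, -1.0174]  P^+=[0.2445 -0.0271; -0.0271 0.0917]

innov = [-2.9470, -4.3743]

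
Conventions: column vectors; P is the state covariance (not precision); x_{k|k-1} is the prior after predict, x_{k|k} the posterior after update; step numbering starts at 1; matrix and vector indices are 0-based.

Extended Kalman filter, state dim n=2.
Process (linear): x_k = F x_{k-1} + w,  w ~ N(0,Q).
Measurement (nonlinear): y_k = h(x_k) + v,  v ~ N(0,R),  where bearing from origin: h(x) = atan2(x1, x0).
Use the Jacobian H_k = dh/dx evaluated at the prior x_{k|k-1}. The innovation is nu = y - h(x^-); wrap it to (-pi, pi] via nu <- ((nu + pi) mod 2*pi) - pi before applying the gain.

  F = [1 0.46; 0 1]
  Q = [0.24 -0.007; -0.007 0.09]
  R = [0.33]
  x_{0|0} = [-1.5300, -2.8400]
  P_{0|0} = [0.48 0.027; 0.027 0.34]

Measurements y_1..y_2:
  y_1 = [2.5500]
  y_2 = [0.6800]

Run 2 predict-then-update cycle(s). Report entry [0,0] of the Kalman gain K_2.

K[0,0] = 0.1836

step 1: x^-=[-2.8364, -2.8400]  P^-=[0.8168 0.1764; 0.1764 0.4300]  H_jac=[0.1763 -0.1761]  S=[0.3578]  K=[0.3156; -0.1247]  nu=[-1.3776]  x^+=[-3.2712, -2.6682]  P^+=[0.7811 0.1905; 0.1905 0.4244]
step 2: x^-=[-4.4986, -2.6682]  P^-=[1.2862 0.3787; 0.3787 0.5144]  H_jac=[0.0975 -0.1644]  S=[0.3440]  K=[0.1836; -0.1385]  nu=[-2.9969]  x^+=[-5.0490, -2.2530]  P^+=[1.2746 0.3875; 0.3875 0.5078]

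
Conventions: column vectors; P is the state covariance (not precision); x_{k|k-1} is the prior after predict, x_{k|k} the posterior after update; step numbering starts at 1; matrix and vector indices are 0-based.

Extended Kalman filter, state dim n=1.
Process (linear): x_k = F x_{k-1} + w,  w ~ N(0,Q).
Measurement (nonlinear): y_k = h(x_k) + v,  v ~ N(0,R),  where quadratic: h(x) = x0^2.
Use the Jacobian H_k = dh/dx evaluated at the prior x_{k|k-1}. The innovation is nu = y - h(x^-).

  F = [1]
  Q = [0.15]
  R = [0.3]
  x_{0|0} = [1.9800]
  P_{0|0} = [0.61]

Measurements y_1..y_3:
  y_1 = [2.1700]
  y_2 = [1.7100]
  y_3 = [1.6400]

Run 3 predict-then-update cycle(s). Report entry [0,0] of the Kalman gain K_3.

step 1: x^-=[1.9800]  P^-=[0.7600]  H_jac=[3.9600]  S=[12.2180]  K=[0.2463]  nu=[-1.7504]  x^+=[1.5488]  P^+=[0.0187]
step 2: x^-=[1.5488]  P^-=[0.1687]  H_jac=[3.0977]  S=[1.9184]  K=[0.2723]  nu=[-0.6889]  x^+=[1.3612]  P^+=[0.0264]
step 3: x^-=[1.3612]  P^-=[0.1764]  H_jac=[2.7224]  S=[1.6072]  K=[0.2988]  nu=[-0.2129]  x^+=[1.2976]  P^+=[0.0329]

K[0,0] = 0.2988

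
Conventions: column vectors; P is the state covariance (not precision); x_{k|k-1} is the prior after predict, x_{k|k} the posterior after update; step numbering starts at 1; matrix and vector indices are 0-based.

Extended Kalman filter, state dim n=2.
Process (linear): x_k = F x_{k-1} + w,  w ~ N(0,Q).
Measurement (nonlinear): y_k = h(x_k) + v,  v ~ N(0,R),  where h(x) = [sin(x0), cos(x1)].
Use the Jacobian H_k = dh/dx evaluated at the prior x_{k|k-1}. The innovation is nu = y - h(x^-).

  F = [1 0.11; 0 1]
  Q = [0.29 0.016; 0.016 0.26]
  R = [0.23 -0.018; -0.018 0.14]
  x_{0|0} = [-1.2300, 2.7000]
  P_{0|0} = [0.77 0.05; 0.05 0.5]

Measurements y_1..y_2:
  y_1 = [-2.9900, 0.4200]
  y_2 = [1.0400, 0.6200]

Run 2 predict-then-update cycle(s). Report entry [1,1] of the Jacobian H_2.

step 1: x^-=[-0.9330, 2.7000]  P^-=[1.0770 0.1210; 0.1210 0.7600]  H_jac=[0.5954 0.0000; 0.0000 -0.4274]  S=[0.6118 -0.0488; -0.0488 0.2788]  K=[1.0480 -0.0021; 0.0252 -1.1605]  nu=[-2.1866, 1.3241]  x^+=[-3.2272, 1.1082]  P^+=[0.4049 0.0448; 0.0448 0.3812]
step 2: x^-=[-3.1053, 1.1082]  P^-=[0.7093 0.1028; 0.1028 0.6412]  H_jac=[-0.9993 0.0000; 0.0000 -0.8949]  S=[0.9384 0.0739; 0.0739 0.6535]  K=[-0.7510 -0.0558; -0.0406 -0.8735]  nu=[1.0762, 0.1738]  x^+=[-3.9233, 0.9127]  P^+=[0.1718 -0.0064; -0.0064 0.1358]

H_jac[1,1] = -0.8949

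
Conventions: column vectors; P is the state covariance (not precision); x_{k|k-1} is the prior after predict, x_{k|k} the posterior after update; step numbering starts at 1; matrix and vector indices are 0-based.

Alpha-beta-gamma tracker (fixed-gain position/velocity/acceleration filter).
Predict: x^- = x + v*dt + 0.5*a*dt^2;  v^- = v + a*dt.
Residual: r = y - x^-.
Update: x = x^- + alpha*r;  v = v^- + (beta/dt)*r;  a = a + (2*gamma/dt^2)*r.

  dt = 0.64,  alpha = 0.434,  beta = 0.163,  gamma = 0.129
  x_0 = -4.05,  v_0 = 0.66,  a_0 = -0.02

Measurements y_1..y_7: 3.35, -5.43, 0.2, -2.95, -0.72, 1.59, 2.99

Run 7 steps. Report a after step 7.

step 1: x_pred=-3.6317  r=6.9817  x^+=-0.6016  v^+=2.4254  a^+=4.3777
step 2: x_pred=1.8471  r=-7.2771  x^+=-1.3111  v^+=3.3737  a^+=-0.2061
step 3: x_pred=0.8058  r=-0.6058  x^+=0.5429  v^+=3.0875  a^+=-0.5877
step 4: x_pred=2.3985  r=-5.3485  x^+=0.0773  v^+=1.3492  a^+=-3.9566
step 5: x_pred=0.1304  r=-0.8504  x^+=-0.2387  v^+=-1.3996  a^+=-4.4923
step 6: x_pred=-2.0544  r=3.6444  x^+=-0.4728  v^+=-3.3465  a^+=-2.1967
step 7: x_pred=-3.0644  r=6.0544  x^+=-0.4368  v^+=-3.2104  a^+=1.6169

a_post = 1.6169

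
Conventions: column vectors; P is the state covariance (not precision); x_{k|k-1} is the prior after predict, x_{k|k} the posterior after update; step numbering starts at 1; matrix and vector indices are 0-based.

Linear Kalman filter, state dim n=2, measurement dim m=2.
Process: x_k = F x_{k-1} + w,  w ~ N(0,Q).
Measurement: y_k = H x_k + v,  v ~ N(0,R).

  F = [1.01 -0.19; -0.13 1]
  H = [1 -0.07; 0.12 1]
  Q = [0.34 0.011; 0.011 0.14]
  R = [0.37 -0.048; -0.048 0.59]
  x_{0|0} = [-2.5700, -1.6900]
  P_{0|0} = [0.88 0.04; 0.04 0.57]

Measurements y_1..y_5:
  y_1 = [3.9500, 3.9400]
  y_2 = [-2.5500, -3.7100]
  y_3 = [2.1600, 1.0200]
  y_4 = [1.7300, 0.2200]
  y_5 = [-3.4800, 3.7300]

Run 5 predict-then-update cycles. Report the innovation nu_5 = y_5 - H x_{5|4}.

innov = [-5.0964, 4.0079]

step 1: x^-=[-2.2746, -1.3559]  P^-=[1.2429 -0.1715; -0.1715 0.7145]  S=[1.6404 -0.1189; -0.1189 1.2812]  K=[0.7689 0.0539; -0.0964 0.5326]  nu=[6.1297, 5.5689]  x^+=[2.7389, 1.0194]  P^+=[0.2792 -0.0386; -0.0386 0.3235]
step 2: x^-=[2.5726, 0.6633]  P^-=[0.6513 -0.1271; -0.1271 0.4783]  S=[1.0414 -0.1293; -0.1293 1.0472]  K=[0.6379 0.0321; -0.1008 0.4297]  nu=[-5.0762, -4.6820]  x^+=[-0.8157, -0.8370]  P^+=[0.2317 -0.0395; -0.0395 0.2631]
step 3: x^-=[-0.6649, -0.7310]  P^-=[0.6010 -0.1103; -0.1103 0.4173]  S=[0.9885 -0.1144; -0.1144 0.9895]  K=[0.6197 0.0331; -0.0951 0.3974]  nu=[2.7737, 1.8308]  x^+=[1.1145, -0.2673]  P^+=[0.2251 -0.0372; -0.0372 0.2435]
step 4: x^-=[1.1764, -0.4122]  P^-=[0.5927 -0.1033; -0.1033 0.3970]  S=[0.9791 -0.1071; -0.1071 0.9707]  K=[0.6165 0.0349; -0.0917 0.3861]  nu=[0.5247, 0.4910]  x^+=[1.5171, -0.2708]  P^+=[0.2239 -0.0359; -0.0359 0.2365]
step 5: x^-=[1.5837, -0.4680]  P^-=[0.5907 -0.1005; -0.1005 0.3896]  S=[0.9767 -0.1040; -0.1040 0.9640]  K=[0.6158 0.0358; -0.0901 0.3819]  nu=[-5.0964, 4.0079]  x^+=[-1.4116, 1.5220]  P^+=[0.2237 -0.0353; -0.0353 0.2339]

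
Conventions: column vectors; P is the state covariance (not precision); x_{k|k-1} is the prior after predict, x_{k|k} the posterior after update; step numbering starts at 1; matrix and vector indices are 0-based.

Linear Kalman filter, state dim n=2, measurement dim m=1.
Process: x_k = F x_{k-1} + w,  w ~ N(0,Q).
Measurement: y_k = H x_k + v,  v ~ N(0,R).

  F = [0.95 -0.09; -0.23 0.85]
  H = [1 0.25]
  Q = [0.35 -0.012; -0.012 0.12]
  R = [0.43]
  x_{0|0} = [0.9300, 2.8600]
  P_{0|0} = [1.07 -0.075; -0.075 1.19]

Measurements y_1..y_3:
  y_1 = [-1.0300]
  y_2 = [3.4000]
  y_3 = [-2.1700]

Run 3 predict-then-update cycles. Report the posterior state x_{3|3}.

step 1: x^-=[0.6261, 2.2171]  P^-=[1.3381 -0.3989; -0.3989 1.0657]  S=[1.6353]  K=[0.7573; -0.0810]  nu=[-2.2104]  x^+=[-1.0478, 2.3962]  P^+=[0.4003 -0.2986; -0.2986 1.0550]
step 2: x^-=[-1.2111, 2.2778]  P^-=[0.7709 -0.4275; -0.4275 1.0201]  S=[1.0509]  K=[0.6318; -0.1641]  nu=[4.0417]  x^+=[1.3426, 1.6147]  P^+=[0.3513 -0.3185; -0.3185 0.9918]
step 3: x^-=[1.1301, 1.0637]  P^-=[0.7296 -0.4284; -0.4284 0.9797]  S=[1.0066]  K=[0.6184; -0.1823]  nu=[-3.5661]  x^+=[-1.0751, 1.7138]  P^+=[0.3446 -0.3150; -0.3150 0.9463]

x_post = [-1.0751, 1.7138]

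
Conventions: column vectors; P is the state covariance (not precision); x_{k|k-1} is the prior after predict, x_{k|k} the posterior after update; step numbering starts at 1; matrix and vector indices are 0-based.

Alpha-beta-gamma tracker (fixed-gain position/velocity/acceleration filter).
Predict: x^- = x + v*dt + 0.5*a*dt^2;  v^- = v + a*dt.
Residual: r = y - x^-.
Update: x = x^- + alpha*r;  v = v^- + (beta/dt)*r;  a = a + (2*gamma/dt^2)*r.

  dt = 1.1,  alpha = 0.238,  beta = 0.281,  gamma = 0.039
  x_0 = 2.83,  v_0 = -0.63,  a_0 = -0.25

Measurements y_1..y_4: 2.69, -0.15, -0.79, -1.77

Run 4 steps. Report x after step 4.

x_post = -2.4942

step 1: x_pred=1.9857  r=0.7043  x^+=2.1534  v^+=-0.7251  a^+=-0.2046
step 2: x_pred=1.2320  r=-1.3820  x^+=0.9031  v^+=-1.3032  a^+=-0.2937
step 3: x_pred=-0.7081  r=-0.0819  x^+=-0.7276  v^+=-1.6472  a^+=-0.2990
step 4: x_pred=-2.7204  r=0.9504  x^+=-2.4942  v^+=-1.7332  a^+=-0.2377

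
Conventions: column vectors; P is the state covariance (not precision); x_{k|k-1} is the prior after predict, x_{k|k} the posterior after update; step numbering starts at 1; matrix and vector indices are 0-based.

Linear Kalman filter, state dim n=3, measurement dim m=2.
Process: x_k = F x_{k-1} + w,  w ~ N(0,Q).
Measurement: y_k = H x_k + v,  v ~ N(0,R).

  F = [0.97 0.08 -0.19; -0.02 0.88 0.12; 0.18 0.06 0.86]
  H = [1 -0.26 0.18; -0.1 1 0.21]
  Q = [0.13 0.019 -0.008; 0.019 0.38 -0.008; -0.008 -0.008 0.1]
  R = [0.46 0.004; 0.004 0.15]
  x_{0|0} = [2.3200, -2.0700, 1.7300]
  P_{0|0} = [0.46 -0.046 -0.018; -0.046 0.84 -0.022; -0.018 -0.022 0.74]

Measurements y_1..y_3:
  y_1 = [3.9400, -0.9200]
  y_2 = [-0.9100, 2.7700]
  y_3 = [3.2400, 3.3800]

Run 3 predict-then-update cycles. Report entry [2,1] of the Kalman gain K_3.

K[2,1] = 0.1389

step 1: x^-=[1.7561, -1.6604, 1.7812]  P^-=[0.5951 0.0145 -0.0636; 0.0145 1.0384 0.0869; -0.0636 0.0869 0.6564]  S=[1.1080 -0.2872; -0.2872 1.2596]  K=[0.5434 0.0775; 0.0007 0.8379; 0.0812 0.2020]  nu=[1.4316, 0.5420]  x^+=[2.5761, -1.2054, 2.0070]  P^+=[0.2845 0.0630 -0.0989; 0.0630 0.1544 -0.1067; -0.0989 -0.1067 0.6071]
step 2: x^-=[2.0211, -0.8714, 2.1174]  P^-=[0.4700 0.0691 -0.1374; 0.0691 0.4841 -0.0103; -0.1374 -0.0103 0.5185]  S=[0.8951 -0.1060; -0.1060 0.6493]  K=[0.4856 0.0689; 0.0216 0.7352; -0.0263 0.1687]  nu=[-3.5388, 3.3989]  x^+=[0.5370, 1.5508, 2.7838]  P^+=[0.2630 0.0648 -0.1251; 0.0648 0.1362 -0.0920; -0.1251 -0.0920 0.4985]
step 3: x^-=[0.1161, 1.6880, 2.5838]  P^-=[0.4553 0.0668 -0.1435; 0.0668 0.4716 -0.0109; -0.1435 -0.0109 0.4309]  S=[0.8757 -0.1082; -0.1082 0.6332]  K=[0.4789 0.0679; 0.0249 0.7348; -0.0549 0.1389]  nu=[3.0977, 1.1610]  x^+=[1.6785, 2.6181, 2.5750]  P^+=[0.2585 0.0631 -0.1197; 0.0631 0.1331 -0.0784; -0.1197 -0.0784 0.4144]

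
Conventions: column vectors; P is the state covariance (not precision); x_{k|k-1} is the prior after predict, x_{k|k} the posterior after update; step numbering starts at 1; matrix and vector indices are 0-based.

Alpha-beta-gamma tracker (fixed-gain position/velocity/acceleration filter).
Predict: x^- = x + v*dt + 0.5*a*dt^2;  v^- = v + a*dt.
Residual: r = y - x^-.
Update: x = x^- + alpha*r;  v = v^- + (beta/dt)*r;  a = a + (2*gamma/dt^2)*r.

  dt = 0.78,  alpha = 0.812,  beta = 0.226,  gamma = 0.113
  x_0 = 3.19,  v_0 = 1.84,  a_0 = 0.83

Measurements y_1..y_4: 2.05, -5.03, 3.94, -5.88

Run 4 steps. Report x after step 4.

step 1: x_pred=4.8777  r=-2.8277  x^+=2.5816  v^+=1.6681  a^+=-0.2204
step 2: x_pred=3.8157  r=-8.8457  x^+=-3.3670  v^+=-1.0668  a^+=-3.5063
step 3: x_pred=-5.2657  r=9.2057  x^+=2.2093  v^+=-1.1344  a^+=-0.0866
step 4: x_pred=1.2982  r=-7.1782  x^+=-4.5305  v^+=-3.2818  a^+=-2.7531

x_post = -4.5305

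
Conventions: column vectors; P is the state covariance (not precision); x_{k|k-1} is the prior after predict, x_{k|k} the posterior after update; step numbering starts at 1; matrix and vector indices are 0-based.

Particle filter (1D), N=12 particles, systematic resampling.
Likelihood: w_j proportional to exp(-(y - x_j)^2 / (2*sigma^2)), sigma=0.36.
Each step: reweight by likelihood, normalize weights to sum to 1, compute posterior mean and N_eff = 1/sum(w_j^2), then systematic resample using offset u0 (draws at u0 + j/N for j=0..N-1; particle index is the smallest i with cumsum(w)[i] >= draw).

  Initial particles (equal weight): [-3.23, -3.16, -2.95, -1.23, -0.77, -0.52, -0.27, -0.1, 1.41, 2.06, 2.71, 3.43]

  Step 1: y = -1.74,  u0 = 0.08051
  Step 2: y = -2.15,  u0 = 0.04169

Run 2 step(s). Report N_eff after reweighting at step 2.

step 1: w=[0.0005, 0.0010, 0.0088, 0.9148, 0.0662, 0.0080, 0.0006, 0.0001, 0.0000, 0.0000, 0.0000, 0.0000]  mean=-1.2113  Neff=1.1884  idx=[3, 3, 3, 3, 3, 3, 3, 3, 3, 3, 3, 5]
step 2: w=[0.0909, 0.0909, 0.0909, 0.0909, 0.0909, 0.0909, 0.0909, 0.0909, 0.0909, 0.0909, 0.0909, 0.0001]  mean=-1.2299  Neff=11.0019  idx=[0, 1, 2, 3, 4, 5, 5, 6, 7, 8, 9, 10]

N_eff = 11.0019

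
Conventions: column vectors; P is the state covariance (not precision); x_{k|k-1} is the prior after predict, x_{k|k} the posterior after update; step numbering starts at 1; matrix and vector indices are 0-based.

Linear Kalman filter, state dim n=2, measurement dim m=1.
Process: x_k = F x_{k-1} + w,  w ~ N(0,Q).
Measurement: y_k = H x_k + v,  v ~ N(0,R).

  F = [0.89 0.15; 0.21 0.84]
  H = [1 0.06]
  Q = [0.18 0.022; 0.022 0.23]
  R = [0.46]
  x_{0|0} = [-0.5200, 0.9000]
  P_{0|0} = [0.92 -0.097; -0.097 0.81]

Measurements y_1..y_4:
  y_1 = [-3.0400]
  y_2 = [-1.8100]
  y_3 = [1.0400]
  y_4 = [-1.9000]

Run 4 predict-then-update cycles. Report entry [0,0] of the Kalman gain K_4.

K[0,0] = 0.4553

step 1: x^-=[-0.3278, 0.6468]  P^-=[0.9011 0.2204; 0.2204 0.8079]  S=[1.3904]  K=[0.6576; 0.1934]  nu=[-2.7510]  x^+=[-2.1368, 0.1148]  P^+=[0.2999 0.0436; 0.0436 0.7559]
step 2: x^-=[-1.8845, -0.3523]  P^-=[0.4462 0.2073; 0.2073 0.7920]  S=[0.9339]  K=[0.4911; 0.2728]  nu=[0.0956]  x^+=[-1.8375, -0.3262]  P^+=[0.2210 0.0821; 0.0821 0.7225]
step 3: x^-=[-1.6843, -0.6599]  P^-=[0.3932 0.2183; 0.2183 0.7785]  S=[0.8822]  K=[0.4606; 0.3004]  nu=[2.7639]  x^+=[-0.4114, 0.1704]  P^+=[0.2061 0.0963; 0.0963 0.6989]
step 4: x^-=[-0.3406, 0.0568]  P^-=[0.3847 0.2236; 0.2236 0.7662]  S=[0.8743]  K=[0.4553; 0.3083]  nu=[-1.5628]  x^+=[-1.0522, -0.4251]  P^+=[0.2034 0.1008; 0.1008 0.6831]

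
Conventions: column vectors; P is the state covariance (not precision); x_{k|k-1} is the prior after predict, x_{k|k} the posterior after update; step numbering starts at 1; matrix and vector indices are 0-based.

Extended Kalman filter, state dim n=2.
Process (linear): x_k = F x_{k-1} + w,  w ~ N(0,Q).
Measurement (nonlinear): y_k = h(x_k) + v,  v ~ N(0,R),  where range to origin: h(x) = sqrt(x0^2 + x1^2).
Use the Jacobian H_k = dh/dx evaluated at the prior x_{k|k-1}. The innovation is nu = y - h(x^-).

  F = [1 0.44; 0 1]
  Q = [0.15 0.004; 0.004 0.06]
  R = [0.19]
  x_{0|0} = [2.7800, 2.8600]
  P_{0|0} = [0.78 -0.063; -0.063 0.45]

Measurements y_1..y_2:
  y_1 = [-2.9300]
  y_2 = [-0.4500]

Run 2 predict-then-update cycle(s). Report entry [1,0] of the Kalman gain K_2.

step 1: x^-=[4.0384, 2.8600]  P^-=[0.9617 0.1390; 0.1390 0.5100]  H_jac=[0.8161 0.5779]  S=[1.1319]  K=[0.7643; 0.3606]  nu=[-7.8786]  x^+=[-1.9832, 0.0189]  P^+=[0.3005 -0.1730; -0.1730 0.3628]
step 2: x^-=[-1.9749, 0.0189]  P^-=[0.3685 -0.0093; -0.0093 0.4228]  H_jac=[-1.0000 0.0096]  S=[0.5587]  K=[-0.6597; 0.0240]  nu=[-2.4250]  x^+=[-0.3751, -0.0392]  P^+=[0.1253 -0.0005; -0.0005 0.4225]

K[1,0] = 0.0240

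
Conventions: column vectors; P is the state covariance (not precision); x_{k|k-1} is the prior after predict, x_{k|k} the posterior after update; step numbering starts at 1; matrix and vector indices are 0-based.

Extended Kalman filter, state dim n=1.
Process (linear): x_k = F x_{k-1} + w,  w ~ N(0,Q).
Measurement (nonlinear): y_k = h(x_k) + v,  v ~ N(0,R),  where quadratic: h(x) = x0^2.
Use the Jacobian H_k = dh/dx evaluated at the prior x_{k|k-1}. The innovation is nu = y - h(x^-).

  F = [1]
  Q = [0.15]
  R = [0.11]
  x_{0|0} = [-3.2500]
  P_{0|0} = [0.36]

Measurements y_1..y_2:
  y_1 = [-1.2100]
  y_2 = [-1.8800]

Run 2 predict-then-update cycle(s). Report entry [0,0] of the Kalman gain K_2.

step 1: x^-=[-3.2500]  P^-=[0.5100]  H_jac=[-6.5000]  S=[21.6575]  K=[-0.1531]  nu=[-11.7725]  x^+=[-1.4480]  P^+=[0.0026]
step 2: x^-=[-1.4480]  P^-=[0.1526]  H_jac=[-2.8961]  S=[1.3898]  K=[-0.3180]  nu=[-3.9768]  x^+=[-0.1836]  P^+=[0.0121]

K[0,0] = -0.3180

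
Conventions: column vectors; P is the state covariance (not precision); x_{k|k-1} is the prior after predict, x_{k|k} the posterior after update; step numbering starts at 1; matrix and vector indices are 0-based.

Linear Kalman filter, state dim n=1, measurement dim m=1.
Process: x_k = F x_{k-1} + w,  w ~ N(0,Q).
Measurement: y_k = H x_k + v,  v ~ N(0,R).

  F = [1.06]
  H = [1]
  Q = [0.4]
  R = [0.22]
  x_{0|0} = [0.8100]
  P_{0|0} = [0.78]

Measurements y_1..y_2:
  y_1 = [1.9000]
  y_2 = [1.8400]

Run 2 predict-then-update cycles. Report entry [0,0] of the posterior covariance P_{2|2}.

step 1: x^-=[0.8586]  P^-=[1.2764]  S=[1.4964]  K=[0.8530]  nu=[1.0414]  x^+=[1.7469]  P^+=[0.1877]
step 2: x^-=[1.8517]  P^-=[0.6109]  S=[0.8309]  K=[0.7352]  nu=[-0.0117]  x^+=[1.8431]  P^+=[0.1617]

P_post[0,0] = 0.1617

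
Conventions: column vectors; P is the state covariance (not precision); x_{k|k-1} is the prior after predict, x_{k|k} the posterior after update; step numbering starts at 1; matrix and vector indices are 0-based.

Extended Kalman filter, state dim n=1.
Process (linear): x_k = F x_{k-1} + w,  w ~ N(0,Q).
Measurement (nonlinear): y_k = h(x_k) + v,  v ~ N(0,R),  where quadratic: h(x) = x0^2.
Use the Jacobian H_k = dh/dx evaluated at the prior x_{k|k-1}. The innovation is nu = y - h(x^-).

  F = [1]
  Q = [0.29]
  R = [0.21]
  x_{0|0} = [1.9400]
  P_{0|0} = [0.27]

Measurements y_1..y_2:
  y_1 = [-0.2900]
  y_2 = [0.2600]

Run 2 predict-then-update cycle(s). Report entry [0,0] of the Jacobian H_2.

H_jac[0,0] = 1.8413

step 1: x^-=[1.9400]  P^-=[0.5600]  H_jac=[3.8800]  S=[8.6405]  K=[0.2515]  nu=[-4.0536]  x^+=[0.9206]  P^+=[0.0136]
step 2: x^-=[0.9206]  P^-=[0.3036]  H_jac=[1.8413]  S=[1.2394]  K=[0.4511]  nu=[-0.5876]  x^+=[0.6556]  P^+=[0.0514]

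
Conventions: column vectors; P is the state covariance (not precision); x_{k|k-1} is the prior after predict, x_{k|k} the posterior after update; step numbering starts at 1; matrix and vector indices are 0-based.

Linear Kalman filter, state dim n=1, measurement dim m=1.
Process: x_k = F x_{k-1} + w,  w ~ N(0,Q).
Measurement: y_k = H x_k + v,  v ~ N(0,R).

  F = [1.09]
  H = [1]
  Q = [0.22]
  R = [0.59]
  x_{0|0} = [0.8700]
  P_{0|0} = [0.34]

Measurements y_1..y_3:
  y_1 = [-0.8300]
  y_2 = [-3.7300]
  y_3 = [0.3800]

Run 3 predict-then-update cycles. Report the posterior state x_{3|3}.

x_post = [-0.8307]

step 1: x^-=[0.9483]  P^-=[0.6240]  S=[1.2140]  K=[0.5140]  nu=[-1.7783]  x^+=[0.0343]  P^+=[0.3033]
step 2: x^-=[0.0374]  P^-=[0.5803]  S=[1.1703]  K=[0.4959]  nu=[-3.7674]  x^+=[-1.8307]  P^+=[0.2926]
step 3: x^-=[-1.9955]  P^-=[0.5676]  S=[1.1576]  K=[0.4903]  nu=[2.3755]  x^+=[-0.8307]  P^+=[0.2893]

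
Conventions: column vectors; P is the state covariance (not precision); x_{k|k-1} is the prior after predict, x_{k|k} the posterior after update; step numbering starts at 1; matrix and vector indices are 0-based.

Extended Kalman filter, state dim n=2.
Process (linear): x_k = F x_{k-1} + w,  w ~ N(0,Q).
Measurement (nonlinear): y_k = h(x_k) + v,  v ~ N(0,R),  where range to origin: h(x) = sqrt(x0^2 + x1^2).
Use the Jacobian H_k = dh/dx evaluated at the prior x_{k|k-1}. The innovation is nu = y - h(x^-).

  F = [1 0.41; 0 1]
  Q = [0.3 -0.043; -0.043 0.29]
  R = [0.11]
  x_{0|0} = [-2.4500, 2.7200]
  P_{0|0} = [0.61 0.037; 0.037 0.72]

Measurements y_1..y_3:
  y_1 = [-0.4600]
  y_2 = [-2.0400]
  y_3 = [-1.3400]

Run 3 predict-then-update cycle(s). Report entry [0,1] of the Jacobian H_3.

step 1: x^-=[-1.3348, 2.7200]  P^-=[1.0614 0.2892; 0.2892 1.0100]  H_jac=[-0.4405 0.8977]  S=[0.9012]  K=[-0.2308; 0.8647]  nu=[-3.4899]  x^+=[-0.5295, -0.2978]  P^+=[1.0134 0.4690; 0.4690 0.3361]
step 2: x^-=[-0.6516, -0.2978]  P^-=[1.7545 0.5638; 0.5638 0.6261]  H_jac=[-0.9095 -0.4156]  S=[2.0959]  K=[-0.8732; -0.3689]  nu=[-2.7564]  x^+=[1.7553, 0.7190]  P^+=[0.1564 -0.1112; -0.1112 0.3410]
step 3: x^-=[2.0501, 0.7190]  P^-=[0.4226 -0.0144; -0.0144 0.6310]  H_jac=[0.9437 0.3309]  S=[0.5464]  K=[0.7211; 0.3573]  nu=[-3.5125]  x^+=[-0.4827, -0.5360]  P^+=[0.1385 -0.1552; -0.1552 0.5612]

H_jac[0,1] = 0.3309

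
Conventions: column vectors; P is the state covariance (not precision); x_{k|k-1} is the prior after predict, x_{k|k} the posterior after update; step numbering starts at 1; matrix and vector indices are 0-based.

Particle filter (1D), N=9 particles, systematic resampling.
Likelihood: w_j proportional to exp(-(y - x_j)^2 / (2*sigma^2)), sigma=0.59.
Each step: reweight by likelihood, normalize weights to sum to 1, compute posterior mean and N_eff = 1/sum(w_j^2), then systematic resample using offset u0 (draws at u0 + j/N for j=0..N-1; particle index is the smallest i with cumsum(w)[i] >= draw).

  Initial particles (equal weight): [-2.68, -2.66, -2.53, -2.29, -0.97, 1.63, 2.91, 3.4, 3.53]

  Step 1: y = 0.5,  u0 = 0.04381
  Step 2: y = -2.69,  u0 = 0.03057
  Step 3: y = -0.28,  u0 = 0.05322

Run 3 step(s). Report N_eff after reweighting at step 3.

step 1: w=[0.0000, 0.0000, 0.0000, 0.0001, 0.2190, 0.7797, 0.0012, 0.0000, 0.0000]  mean=1.0618  Neff=1.5246  idx=[4, 4, 5, 5, 5, 5, 5, 5, 5]
step 2: w=[0.5000, 0.5000, 0.0000, 0.0000, 0.0000, 0.0000, 0.0000, 0.0000, 0.0000]  mean=-0.9700  Neff=2.0000  idx=[0, 0, 0, 0, 0, 1, 1, 1, 1]
step 3: w=[0.1111, 0.1111, 0.1111, 0.1111, 0.1111, 0.1111, 0.1111, 0.1111, 0.1111]  mean=-0.9700  Neff=9.0000  idx=[0, 1, 2, 3, 4, 5, 6, 7, 8]

N_eff = 9.0000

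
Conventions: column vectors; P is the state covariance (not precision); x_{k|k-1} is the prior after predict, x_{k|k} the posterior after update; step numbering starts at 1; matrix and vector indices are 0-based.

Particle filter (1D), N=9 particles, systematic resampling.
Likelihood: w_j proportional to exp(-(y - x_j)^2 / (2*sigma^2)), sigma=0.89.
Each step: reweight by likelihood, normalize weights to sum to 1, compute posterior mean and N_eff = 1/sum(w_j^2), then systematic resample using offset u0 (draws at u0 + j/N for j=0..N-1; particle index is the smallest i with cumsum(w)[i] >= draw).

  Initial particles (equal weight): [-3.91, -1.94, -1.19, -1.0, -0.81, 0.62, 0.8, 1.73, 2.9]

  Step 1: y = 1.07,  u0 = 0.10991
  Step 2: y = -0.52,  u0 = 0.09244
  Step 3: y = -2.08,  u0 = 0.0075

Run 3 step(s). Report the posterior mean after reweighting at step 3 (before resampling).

post_mean = 0.6651

step 1: w=[0.0000, 0.0011, 0.0136, 0.0228, 0.0366, 0.3001, 0.3256, 0.2590, 0.0412]  mean=0.9432  Neff=3.7467  idx=[5, 5, 5, 6, 6, 6, 7, 7, 8]
step 2: w=[0.1833, 0.1833, 0.1833, 0.1386, 0.1386, 0.1386, 0.0170, 0.0170, 0.0003]  mean=0.7333  Neff=6.2896  idx=[0, 1, 1, 2, 2, 3, 4, 5, 6]
step 3: w=[0.1515, 0.1515, 0.1515, 0.1515, 0.1515, 0.0804, 0.0804, 0.0804, 0.0016]  mean=0.6651  Neff=7.4576  idx=[0, 0, 1, 2, 2, 3, 4, 5, 6]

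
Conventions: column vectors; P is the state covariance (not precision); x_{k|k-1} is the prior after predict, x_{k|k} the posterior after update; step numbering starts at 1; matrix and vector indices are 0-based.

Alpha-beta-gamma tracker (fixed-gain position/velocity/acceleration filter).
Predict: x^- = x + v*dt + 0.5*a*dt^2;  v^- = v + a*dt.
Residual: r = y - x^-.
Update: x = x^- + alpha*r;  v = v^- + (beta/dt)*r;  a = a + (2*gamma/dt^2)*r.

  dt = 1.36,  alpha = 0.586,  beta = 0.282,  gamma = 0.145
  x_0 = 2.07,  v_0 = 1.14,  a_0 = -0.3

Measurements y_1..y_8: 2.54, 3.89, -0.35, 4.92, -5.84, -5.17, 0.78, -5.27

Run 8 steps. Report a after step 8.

step 1: x_pred=3.3430  r=-0.8030  x^+=2.8724  v^+=0.5655  a^+=-0.4259
step 2: x_pred=3.2476  r=0.6424  x^+=3.6241  v^+=0.1195  a^+=-0.3252
step 3: x_pred=3.4858  r=-3.8358  x^+=1.2380  v^+=-1.1181  a^+=-0.9266
step 4: x_pred=-1.1396  r=6.0596  x^+=2.4113  v^+=-1.1219  a^+=0.0235
step 5: x_pred=0.9073  r=-6.7473  x^+=-3.0466  v^+=-2.4890  a^+=-1.0344
step 6: x_pred=-7.3883  r=2.2183  x^+=-6.0884  v^+=-3.4359  a^+=-0.6866
step 7: x_pred=-11.3962  r=12.1762  x^+=-4.2609  v^+=-1.8449  a^+=1.2225
step 8: x_pred=-5.6395  r=0.3695  x^+=-5.4230  v^+=-0.1058  a^+=1.2804

a_post = 1.2804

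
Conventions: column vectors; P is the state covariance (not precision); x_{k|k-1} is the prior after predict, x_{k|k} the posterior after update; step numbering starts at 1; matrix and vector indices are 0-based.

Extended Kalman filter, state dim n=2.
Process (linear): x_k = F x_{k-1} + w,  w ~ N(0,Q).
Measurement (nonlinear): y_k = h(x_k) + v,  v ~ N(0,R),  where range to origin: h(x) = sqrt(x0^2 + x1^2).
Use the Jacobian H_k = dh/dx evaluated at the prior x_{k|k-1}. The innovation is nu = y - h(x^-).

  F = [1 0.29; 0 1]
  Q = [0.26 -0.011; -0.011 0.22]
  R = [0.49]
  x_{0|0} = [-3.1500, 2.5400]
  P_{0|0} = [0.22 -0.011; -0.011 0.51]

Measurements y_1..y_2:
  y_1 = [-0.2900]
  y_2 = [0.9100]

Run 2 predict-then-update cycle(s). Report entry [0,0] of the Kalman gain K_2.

K[0,0] = -0.5082

step 1: x^-=[-2.4134, 2.5400]  P^-=[0.5165 0.1259; 0.1259 0.7300]  H_jac=[-0.6888 0.7249]  S=[0.9930]  K=[-0.2664; 0.4456]  nu=[-3.7937]  x^+=[-1.4028, 0.8494]  P^+=[0.4461 0.2438; 0.2438 0.5328]
step 2: x^-=[-1.1565, 0.8494]  P^-=[0.8922 0.3873; 0.3873 0.7528]  H_jac=[-0.8060 0.5920]  S=[0.9638]  K=[-0.5082; 0.1385]  nu=[-0.5249]  x^+=[-0.8897, 0.7767]  P^+=[0.6433 0.4551; 0.4551 0.7343]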